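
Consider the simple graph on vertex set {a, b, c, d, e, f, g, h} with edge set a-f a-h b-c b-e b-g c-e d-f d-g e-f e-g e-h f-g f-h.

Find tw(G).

A width-2 tree decomposition is:
Bags: B1 = {e, f, g}  B2 = {e, f, h}  B3 = {b, e, g}  B4 = {a, f, h}  B5 = {b, c, e}  B6 = {d, f, g}
Tree: B1–B2, B1–B3, B2–B4, B3–B5, B1–B6
The largest bag has 3 vertices, giving width 2; this decomposition certifies tw(G) ≤ 2. Conversely, {b, c, e} is a clique of size 3, and the vertices of any clique must share a bag in every tree decomposition; so some bag has ≥ 3 vertices and tw(G) ≥ 2. Hence tw(G) = 2 exactly.

2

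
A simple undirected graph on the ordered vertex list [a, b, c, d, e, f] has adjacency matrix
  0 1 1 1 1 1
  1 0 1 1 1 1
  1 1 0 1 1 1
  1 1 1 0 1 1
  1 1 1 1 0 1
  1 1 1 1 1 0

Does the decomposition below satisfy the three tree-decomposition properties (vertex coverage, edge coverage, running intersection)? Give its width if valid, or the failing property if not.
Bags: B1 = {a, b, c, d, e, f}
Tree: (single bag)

Every vertex of G appears in some bag (union = {a, b, c, d, e, f}); every edge is covered by a bag; and for each vertex v the set of bags containing v is connected in the bag tree. The decomposition is therefore valid. The largest bag has 6 vertices, so the width is 5.

Yes; width 5.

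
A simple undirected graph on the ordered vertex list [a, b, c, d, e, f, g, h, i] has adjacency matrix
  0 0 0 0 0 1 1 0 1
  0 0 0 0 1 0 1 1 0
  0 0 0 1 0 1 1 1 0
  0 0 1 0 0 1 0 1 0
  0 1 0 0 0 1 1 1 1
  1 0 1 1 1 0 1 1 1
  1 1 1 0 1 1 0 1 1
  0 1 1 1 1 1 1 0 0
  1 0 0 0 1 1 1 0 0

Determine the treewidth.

A width-3 tree decomposition is:
Bags: B1 = {e, f, g, i}  B2 = {e, f, g, h}  B3 = {c, f, g, h}  B4 = {c, d, f, h}  B5 = {b, e, g, h}  B6 = {a, f, g, i}
Tree: B1–B2, B2–B3, B3–B4, B2–B5, B1–B6
The largest bag has 4 vertices, giving width 3; this decomposition certifies tw(G) ≤ 3. Conversely, {c, d, f, h} is a clique of size 4, and the vertices of any clique must share a bag in every tree decomposition; so some bag has ≥ 4 vertices and tw(G) ≥ 3. Combining the bounds, tw(G) = 3.

3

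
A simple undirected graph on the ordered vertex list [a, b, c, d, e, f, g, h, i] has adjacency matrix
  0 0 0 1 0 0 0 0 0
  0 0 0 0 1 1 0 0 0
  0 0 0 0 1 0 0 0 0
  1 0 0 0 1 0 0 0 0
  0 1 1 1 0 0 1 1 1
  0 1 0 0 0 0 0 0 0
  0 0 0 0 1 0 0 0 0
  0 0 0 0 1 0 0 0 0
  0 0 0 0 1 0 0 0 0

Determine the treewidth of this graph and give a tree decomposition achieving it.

Treewidth 1.
One optimal decomposition is:
Bags: B1 = {e, h}  B2 = {d, e}  B3 = {b, e}  B4 = {a, d}  B5 = {e, g}  B6 = {b, f}  B7 = {e, i}  B8 = {c, e}
Tree: B1–B2, B1–B3, B2–B4, B3–B5, B3–B6, B3–B7, B5–B8

Each bag holds 2 vertices, so the decomposition has width 1, which upper-bounds the treewidth. Any graph with an edge has treewidth ≥ 1, and G has the edge h–e. Hence tw(G) = 1 exactly.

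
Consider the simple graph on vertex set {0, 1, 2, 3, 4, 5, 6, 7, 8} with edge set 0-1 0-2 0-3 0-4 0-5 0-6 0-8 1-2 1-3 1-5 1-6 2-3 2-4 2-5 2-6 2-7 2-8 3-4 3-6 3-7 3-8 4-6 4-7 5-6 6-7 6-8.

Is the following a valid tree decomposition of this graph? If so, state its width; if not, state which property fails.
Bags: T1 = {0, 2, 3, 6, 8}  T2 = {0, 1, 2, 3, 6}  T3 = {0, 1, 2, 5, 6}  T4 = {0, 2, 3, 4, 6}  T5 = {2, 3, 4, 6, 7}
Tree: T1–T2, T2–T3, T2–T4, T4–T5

Vertex coverage: the bags together contain {0, 1, 2, 3, 4, 5, 6, 7, 8}, the full vertex set. Edge coverage: each edge of G has both endpoints in at least one bag. Running intersection: for every vertex, the bags containing it form a connected subtree. All three properties hold, so this is a valid tree decomposition of width max|bag| − 1 = 4, and hence tw(G) ≤ 4.

Yes; width 4.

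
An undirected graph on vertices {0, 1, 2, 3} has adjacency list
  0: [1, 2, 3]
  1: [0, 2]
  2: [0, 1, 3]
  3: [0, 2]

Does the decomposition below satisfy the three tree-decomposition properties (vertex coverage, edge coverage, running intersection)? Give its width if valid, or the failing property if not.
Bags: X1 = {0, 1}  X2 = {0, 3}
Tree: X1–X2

No — vertex 2 appears in no bag.

A tree decomposition must satisfy three properties: every vertex lies in some bag; for every edge, both endpoints lie together in some bag; and for every vertex, the bags containing it form a connected subtree. Here vertex 2 appears in no bag, so the decomposition is invalid.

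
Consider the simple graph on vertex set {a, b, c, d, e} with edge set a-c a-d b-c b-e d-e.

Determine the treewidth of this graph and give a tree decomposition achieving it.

Treewidth 2.
One such decomposition:
Bags: B1 = {b, c, e}  B2 = {c, d, e}  B3 = {a, c, d}
Tree: B1–B2, B2–B3

The largest bag has 3 vertices, giving width 2; this decomposition certifies tw(G) ≤ 2. Since c–b–e–d–a–c is a cycle in G, G is not acyclic. Forests are exactly the graphs of treewidth ≤ 1, so tw(G) ≥ 2. Hence tw(G) = 2 exactly.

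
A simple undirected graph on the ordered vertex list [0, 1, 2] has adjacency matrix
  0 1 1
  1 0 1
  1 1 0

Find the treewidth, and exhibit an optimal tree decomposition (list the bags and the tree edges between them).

Treewidth 2.
One such decomposition:
Bags: B1 = {0, 1, 2}
Tree: (single bag)

A single bag containing all 3 vertices is trivially a valid decomposition of width 2. On the other hand G contains the 3-clique {0, 1, 2}. A clique must lie in a single bag of any decomposition, so no decomposition can have width below 2. Therefore the treewidth is 2.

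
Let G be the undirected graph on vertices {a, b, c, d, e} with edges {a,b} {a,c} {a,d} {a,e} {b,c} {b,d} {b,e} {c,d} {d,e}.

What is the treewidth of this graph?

A width-3 tree decomposition is:
Bags: B1 = {a, b, c, d}  B2 = {a, b, d, e}
Tree: B1–B2
Each bag holds 4 vertices, so the decomposition has width 3, which upper-bounds the treewidth. On the other hand G contains the 4-clique {a, b, d, e}. A clique must lie in a single bag of any decomposition, so no decomposition can have width below 3. Combining the bounds, tw(G) = 3.

3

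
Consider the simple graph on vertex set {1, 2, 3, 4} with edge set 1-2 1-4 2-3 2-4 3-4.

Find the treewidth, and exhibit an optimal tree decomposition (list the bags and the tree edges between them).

Treewidth 2.
Bags: B1 = {1, 2, 4}  B2 = {2, 3, 4}
Tree: B1–B2

The largest bag has 3 vertices, giving width 2; this decomposition certifies tw(G) ≤ 2. Conversely, {1, 2, 4} is a clique of size 3, and the vertices of any clique must share a bag in every tree decomposition; so some bag has ≥ 3 vertices and tw(G) ≥ 2. Combining the bounds, tw(G) = 2.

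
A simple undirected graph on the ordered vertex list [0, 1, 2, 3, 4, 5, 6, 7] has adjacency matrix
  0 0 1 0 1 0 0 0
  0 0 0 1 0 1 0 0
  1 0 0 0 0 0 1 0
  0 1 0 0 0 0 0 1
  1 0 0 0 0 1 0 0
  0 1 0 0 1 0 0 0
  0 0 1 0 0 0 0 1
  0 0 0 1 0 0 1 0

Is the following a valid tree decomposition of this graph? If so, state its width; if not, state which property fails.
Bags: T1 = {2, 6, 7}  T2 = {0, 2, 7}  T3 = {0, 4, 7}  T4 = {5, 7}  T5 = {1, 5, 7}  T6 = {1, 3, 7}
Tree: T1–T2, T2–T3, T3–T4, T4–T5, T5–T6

A tree decomposition must satisfy three properties: every vertex lies in some bag; for every edge, both endpoints lie together in some bag; and for every vertex, the bags containing it form a connected subtree. Here edge (4,5) lies in no bag, so the decomposition is invalid.

No — edge (4,5) lies in no bag.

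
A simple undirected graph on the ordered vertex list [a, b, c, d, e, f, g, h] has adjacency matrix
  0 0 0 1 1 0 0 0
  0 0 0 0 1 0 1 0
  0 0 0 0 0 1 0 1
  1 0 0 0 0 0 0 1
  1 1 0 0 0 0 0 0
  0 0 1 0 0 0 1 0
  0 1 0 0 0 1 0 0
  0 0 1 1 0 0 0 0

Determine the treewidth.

2

A width-2 tree decomposition is:
Bags: B1 = {b, e, g}  B2 = {e, f, g}  B3 = {c, e, f}  B4 = {c, e, h}  B5 = {d, e, h}  B6 = {a, d, e}
Tree: B1–B2, B2–B3, B3–B4, B4–B5, B5–B6
Every bag has size at most 3, so the width is 3 − 1 = 2 and tw(G) ≤ 2. For the lower bound, G contains the cycle e–b–g–f–c–h–d–a–e, so G is not a forest; only forests have treewidth ≤ 1, hence tw(G) ≥ 2. Hence tw(G) = 2 exactly.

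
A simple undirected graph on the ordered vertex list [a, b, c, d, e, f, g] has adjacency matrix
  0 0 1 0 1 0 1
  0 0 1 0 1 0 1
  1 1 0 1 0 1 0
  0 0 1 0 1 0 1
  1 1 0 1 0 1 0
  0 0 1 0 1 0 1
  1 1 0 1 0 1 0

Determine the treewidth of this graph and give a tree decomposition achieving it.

Each bag holds 4 vertices, so the decomposition has width 3, which upper-bounds the treewidth. For the lower bound: the 4 vertex sets {a,g}, {b,c}, {e}, {d} are disjoint, each induces a connected subgraph, and every pair is joined by at least one edge of G. Contracting each set to a single vertex therefore yields K_{4} as a minor, and since treewidth is minor-monotone, tw(G) ≥ tw(K_{4}) = 3. The upper and lower bounds meet at 3, so that is the treewidth.

Treewidth 3.
One such decomposition:
Bags: B1 = {a, c, e, g}  B2 = {b, c, e, g}  B3 = {c, d, e, g}  B4 = {c, e, f, g}
Tree: B1–B2, B2–B3, B3–B4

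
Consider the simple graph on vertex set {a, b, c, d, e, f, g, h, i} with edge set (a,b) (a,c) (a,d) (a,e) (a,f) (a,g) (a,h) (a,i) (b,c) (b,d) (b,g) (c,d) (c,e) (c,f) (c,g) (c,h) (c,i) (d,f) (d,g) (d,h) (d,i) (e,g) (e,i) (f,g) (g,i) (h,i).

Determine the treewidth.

A width-4 tree decomposition is:
Bags: B1 = {a, c, d, f, g}  B2 = {a, c, d, g, i}  B3 = {a, c, d, h, i}  B4 = {a, b, c, d, g}  B5 = {a, c, e, g, i}
Tree: B1–B2, B2–B3, B2–B4, B2–B5
The largest bag has 5 vertices, giving width 4; this decomposition certifies tw(G) ≤ 4. For the lower bound, the 5 vertices {a, c, d, f, g} are pairwise adjacent, and any tree decomposition puts a clique entirely inside one bag — forcing width ≥ 4. The upper and lower bounds meet at 4, so that is the treewidth.

4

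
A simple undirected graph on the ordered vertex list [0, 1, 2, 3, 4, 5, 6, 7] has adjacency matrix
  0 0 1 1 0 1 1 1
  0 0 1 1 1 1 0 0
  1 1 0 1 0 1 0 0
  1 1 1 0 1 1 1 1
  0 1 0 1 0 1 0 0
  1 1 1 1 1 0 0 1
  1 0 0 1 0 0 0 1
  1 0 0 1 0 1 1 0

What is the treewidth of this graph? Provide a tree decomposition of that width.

Treewidth 3.
One optimal decomposition is:
Bags: B1 = {0, 2, 3, 5}  B2 = {0, 3, 5, 7}  B3 = {0, 3, 6, 7}  B4 = {1, 2, 3, 5}  B5 = {1, 3, 4, 5}
Tree: B1–B2, B2–B3, B1–B4, B4–B5

The largest bag has 4 vertices, giving width 3; this decomposition certifies tw(G) ≤ 3. Conversely, {0, 2, 3, 5} is a clique of size 4, and the vertices of any clique must share a bag in every tree decomposition; so some bag has ≥ 4 vertices and tw(G) ≥ 3. Therefore the treewidth is 3.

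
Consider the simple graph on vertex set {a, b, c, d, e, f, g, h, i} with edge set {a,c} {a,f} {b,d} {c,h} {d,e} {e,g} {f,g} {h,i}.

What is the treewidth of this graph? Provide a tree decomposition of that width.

The largest bag has 2 vertices, giving width 1; this decomposition certifies tw(G) ≤ 1. Since G has at least one edge (e.g. i–h), it is not an edgeless graph, so tw(G) ≥ 1. Hence tw(G) = 1 exactly.

Treewidth 1.
Bags: B1 = {h, i}  B2 = {c, h}  B3 = {a, c}  B4 = {a, f}  B5 = {f, g}  B6 = {e, g}  B7 = {d, e}  B8 = {b, d}
Tree: B1–B2, B2–B3, B3–B4, B4–B5, B5–B6, B6–B7, B7–B8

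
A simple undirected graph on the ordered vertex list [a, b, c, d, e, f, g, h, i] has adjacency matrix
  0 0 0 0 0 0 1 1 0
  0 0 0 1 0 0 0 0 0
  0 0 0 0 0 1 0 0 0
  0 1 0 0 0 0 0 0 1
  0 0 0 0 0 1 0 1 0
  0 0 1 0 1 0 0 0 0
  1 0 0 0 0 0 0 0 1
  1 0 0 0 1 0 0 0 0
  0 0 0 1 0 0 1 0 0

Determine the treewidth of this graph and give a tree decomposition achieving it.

Treewidth 1.
One optimal decomposition is:
Bags: B1 = {b, d}  B2 = {d, i}  B3 = {g, i}  B4 = {a, g}  B5 = {a, h}  B6 = {e, h}  B7 = {e, f}  B8 = {c, f}
Tree: B1–B2, B2–B3, B3–B4, B4–B5, B5–B6, B6–B7, B7–B8

The largest bag has 2 vertices, giving width 1; this decomposition certifies tw(G) ≤ 1. Any graph with an edge has treewidth ≥ 1, and G has the edge b–d. Combining the bounds, tw(G) = 1.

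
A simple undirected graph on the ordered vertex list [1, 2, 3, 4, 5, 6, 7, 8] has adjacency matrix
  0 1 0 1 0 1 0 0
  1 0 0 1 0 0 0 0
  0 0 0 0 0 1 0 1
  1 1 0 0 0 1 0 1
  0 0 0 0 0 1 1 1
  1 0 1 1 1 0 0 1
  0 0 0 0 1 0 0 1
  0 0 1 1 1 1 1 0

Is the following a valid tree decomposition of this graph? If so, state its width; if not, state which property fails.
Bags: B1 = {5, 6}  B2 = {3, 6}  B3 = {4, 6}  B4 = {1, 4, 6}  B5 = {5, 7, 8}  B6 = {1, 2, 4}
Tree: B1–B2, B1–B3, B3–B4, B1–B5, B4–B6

A tree decomposition must satisfy three properties: every vertex lies in some bag; for every edge, both endpoints lie together in some bag; and for every vertex, the bags containing it form a connected subtree. Here edge (8,6) lies in no bag, so the decomposition is invalid.

No — edge (8,6) lies in no bag.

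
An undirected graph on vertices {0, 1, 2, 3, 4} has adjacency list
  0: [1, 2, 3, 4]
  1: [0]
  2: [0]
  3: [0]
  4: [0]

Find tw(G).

1

A width-1 tree decomposition is:
Bags: B1 = {0, 1}  B2 = {0, 2}  B3 = {0, 4}  B4 = {0, 3}
Tree: B1–B2, B2–B3, B2–B4
Each bag holds 2 vertices, so the decomposition has width 1, which upper-bounds the treewidth. G has an edge, so its treewidth is at least 1. Therefore the treewidth is 1.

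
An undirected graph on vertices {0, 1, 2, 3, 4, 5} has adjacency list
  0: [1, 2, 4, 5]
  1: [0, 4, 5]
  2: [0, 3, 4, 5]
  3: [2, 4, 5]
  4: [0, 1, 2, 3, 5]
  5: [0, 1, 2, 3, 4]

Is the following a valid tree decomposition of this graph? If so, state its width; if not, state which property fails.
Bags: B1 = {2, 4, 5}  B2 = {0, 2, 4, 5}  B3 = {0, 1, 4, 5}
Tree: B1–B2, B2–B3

A tree decomposition must satisfy three properties: every vertex lies in some bag; for every edge, both endpoints lie together in some bag; and for every vertex, the bags containing it form a connected subtree. Here vertex 3 appears in no bag, so the decomposition is invalid.

No — vertex 3 appears in no bag.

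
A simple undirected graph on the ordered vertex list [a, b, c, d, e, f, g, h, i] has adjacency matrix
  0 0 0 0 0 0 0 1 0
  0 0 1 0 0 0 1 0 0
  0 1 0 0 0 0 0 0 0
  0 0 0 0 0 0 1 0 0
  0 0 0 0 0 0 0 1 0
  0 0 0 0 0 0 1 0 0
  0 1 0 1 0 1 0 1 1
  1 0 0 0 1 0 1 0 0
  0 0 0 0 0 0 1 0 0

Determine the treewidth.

1

A width-1 tree decomposition is:
Bags: B1 = {f, g}  B2 = {d, g}  B3 = {b, g}  B4 = {b, c}  B5 = {g, h}  B6 = {g, i}  B7 = {a, h}  B8 = {e, h}
Tree: B1–B2, B1–B3, B3–B4, B3–B5, B3–B6, B5–B7, B5–B8
The largest bag has 2 vertices, giving width 1; this decomposition certifies tw(G) ≤ 1. G has an edge, so its treewidth is at least 1. Hence tw(G) = 1 exactly.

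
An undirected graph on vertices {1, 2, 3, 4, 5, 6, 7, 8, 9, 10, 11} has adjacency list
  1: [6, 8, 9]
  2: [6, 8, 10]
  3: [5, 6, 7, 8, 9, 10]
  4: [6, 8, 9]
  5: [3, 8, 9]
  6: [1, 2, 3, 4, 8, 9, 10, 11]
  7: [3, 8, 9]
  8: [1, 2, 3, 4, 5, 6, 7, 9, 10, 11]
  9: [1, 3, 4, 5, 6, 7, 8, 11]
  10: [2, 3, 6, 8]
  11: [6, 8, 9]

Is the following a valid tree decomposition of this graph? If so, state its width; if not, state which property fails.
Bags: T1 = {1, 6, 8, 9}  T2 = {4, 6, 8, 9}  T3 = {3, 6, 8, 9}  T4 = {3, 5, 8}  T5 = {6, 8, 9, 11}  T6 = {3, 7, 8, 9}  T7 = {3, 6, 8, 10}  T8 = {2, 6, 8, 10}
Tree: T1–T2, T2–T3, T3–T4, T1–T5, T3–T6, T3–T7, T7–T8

No — edge (9,5) lies in no bag.

A tree decomposition must satisfy three properties: every vertex lies in some bag; for every edge, both endpoints lie together in some bag; and for every vertex, the bags containing it form a connected subtree. Here edge (9,5) lies in no bag, so the decomposition is invalid.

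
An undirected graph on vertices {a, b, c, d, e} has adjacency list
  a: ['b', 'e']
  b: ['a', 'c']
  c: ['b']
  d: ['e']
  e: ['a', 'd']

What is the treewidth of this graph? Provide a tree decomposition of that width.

The largest bag has 2 vertices, giving width 1; this decomposition certifies tw(G) ≤ 1. G has an edge, so its treewidth is at least 1. Hence tw(G) = 1 exactly.

Treewidth 1.
One optimal decomposition is:
Bags: B1 = {b, c}  B2 = {a, b}  B3 = {a, e}  B4 = {d, e}
Tree: B1–B2, B2–B3, B3–B4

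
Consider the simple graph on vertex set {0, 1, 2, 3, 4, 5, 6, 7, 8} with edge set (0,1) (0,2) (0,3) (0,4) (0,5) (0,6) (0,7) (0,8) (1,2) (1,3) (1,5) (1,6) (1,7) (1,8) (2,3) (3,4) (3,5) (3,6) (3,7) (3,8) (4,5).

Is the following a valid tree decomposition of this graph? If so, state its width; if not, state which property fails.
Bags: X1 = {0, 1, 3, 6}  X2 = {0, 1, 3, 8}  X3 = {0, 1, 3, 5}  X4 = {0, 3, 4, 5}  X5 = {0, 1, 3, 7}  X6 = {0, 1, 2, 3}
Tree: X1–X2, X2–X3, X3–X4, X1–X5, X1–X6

Every vertex of G appears in some bag (union = {0, 1, 2, 3, 4, 5, 6, 7, 8}); every edge is covered by a bag; and for each vertex v the set of bags containing v is connected in the bag tree. The decomposition is therefore valid. The largest bag has 4 vertices, so the width is 3.

Yes; width 3.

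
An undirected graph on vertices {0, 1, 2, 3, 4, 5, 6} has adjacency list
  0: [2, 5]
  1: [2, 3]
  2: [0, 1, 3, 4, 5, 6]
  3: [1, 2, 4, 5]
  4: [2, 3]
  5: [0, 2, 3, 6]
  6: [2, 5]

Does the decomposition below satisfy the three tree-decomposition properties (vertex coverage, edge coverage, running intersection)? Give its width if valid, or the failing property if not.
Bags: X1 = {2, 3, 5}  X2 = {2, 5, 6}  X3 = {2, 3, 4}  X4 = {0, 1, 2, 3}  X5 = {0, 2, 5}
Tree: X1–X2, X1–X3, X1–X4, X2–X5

No — bags containing vertex 0 are not connected in the tree.

A tree decomposition must satisfy three properties: every vertex lies in some bag; for every edge, both endpoints lie together in some bag; and for every vertex, the bags containing it form a connected subtree. Here bags containing vertex 0 are not connected in the tree, so the decomposition is invalid.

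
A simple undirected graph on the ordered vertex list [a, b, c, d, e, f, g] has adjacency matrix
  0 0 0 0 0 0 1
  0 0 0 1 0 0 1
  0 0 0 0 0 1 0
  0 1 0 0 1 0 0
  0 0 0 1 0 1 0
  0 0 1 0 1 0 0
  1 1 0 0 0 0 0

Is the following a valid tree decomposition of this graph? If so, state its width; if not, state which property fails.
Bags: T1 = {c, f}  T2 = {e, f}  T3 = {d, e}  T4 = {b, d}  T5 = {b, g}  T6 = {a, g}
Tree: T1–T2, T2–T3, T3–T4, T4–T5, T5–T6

Yes; width 1.

Vertex coverage: the bags together contain {a, b, c, d, e, f, g}, the full vertex set. Edge coverage: each edge of G has both endpoints in at least one bag. Running intersection: for every vertex, the bags containing it form a connected subtree. All three properties hold, so this is a valid tree decomposition of width max|bag| − 1 = 1, and hence tw(G) ≤ 1.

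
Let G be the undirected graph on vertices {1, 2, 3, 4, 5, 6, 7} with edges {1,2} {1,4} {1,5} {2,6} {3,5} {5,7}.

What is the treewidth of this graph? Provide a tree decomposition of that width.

Treewidth 1.
One optimal decomposition is:
Bags: B1 = {3, 5}  B2 = {1, 5}  B3 = {1, 2}  B4 = {2, 6}  B5 = {5, 7}  B6 = {1, 4}
Tree: B1–B2, B2–B3, B3–B4, B1–B5, B2–B6

Every bag has size at most 2, so the width is 2 − 1 = 1 and tw(G) ≤ 1. G has an edge, so its treewidth is at least 1. Therefore the treewidth is 1.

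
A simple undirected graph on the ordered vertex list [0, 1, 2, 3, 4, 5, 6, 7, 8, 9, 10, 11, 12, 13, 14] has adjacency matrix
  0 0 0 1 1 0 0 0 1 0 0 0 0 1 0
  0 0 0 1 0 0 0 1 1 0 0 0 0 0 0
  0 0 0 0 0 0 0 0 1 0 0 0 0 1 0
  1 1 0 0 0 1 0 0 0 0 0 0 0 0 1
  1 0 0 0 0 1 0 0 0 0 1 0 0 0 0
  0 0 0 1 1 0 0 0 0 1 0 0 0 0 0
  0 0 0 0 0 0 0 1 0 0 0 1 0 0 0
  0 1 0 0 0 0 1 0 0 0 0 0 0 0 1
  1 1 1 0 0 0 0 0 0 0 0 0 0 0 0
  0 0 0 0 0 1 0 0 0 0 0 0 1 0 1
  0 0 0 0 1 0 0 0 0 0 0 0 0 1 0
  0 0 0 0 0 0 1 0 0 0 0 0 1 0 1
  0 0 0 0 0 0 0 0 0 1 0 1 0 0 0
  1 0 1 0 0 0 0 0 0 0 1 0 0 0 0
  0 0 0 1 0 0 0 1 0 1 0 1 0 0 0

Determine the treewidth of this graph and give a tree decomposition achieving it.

Every bag has size at most 4, so the width is 4 − 1 = 3 and tw(G) ≤ 3. For the lower bound: the 4 vertex sets {2,10,13}, {4}, {0}, {1,3,5,8} are disjoint, each induces a connected subgraph, and every pair is joined by at least one edge of G. Contracting each set to a single vertex therefore yields K_{4} as a minor, and since treewidth is minor-monotone, tw(G) ≥ tw(K_{4}) = 3. The upper and lower bounds meet at 3, so that is the treewidth.

Treewidth 3.
Bags: B1 = {2, 4, 10, 13}  B2 = {0, 2, 4, 13}  B3 = {0, 2, 4, 8}  B4 = {0, 4, 5, 8}  B5 = {0, 3, 5, 8}  B6 = {1, 3, 5, 8}  B7 = {1, 3, 5, 9}  B8 = {1, 3, 9, 14}  B9 = {1, 7, 9, 14}  B10 = {7, 9, 12, 14}  B11 = {7, 11, 12, 14}  B12 = {6, 7, 11, 12}
Tree: B1–B2, B2–B3, B3–B4, B4–B5, B5–B6, B6–B7, B7–B8, B8–B9, B9–B10, B10–B11, B11–B12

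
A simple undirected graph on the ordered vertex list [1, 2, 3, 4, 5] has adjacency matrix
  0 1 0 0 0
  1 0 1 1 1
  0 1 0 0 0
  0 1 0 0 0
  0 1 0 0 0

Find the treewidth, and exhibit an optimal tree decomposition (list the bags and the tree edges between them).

Each bag holds 2 vertices, so the decomposition has width 1, which upper-bounds the treewidth. G has an edge, so its treewidth is at least 1. The upper and lower bounds meet at 1, so that is the treewidth.

Treewidth 1.
One optimal decomposition is:
Bags: B1 = {1, 2}  B2 = {2, 4}  B3 = {2, 3}  B4 = {2, 5}
Tree: B1–B2, B2–B3, B2–B4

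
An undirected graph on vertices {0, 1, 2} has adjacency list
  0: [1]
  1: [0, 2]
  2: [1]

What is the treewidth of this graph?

A width-1 tree decomposition is:
Bags: B1 = {0, 1}  B2 = {1, 2}
Tree: B1–B2
Each bag holds 2 vertices, so the decomposition has width 1, which upper-bounds the treewidth. Any graph with an edge has treewidth ≥ 1, and G has the edge 0–1. Therefore the treewidth is 1.

1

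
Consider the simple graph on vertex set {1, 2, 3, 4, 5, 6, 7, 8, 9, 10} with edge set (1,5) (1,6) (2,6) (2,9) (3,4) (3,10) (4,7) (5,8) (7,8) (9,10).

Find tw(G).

2

A width-2 tree decomposition is:
Bags: B1 = {3, 4, 7}  B2 = {3, 7, 8}  B3 = {3, 5, 8}  B4 = {1, 3, 5}  B5 = {1, 3, 6}  B6 = {2, 3, 6}  B7 = {2, 3, 9}  B8 = {3, 9, 10}
Tree: B1–B2, B2–B3, B3–B4, B4–B5, B5–B6, B6–B7, B7–B8
Each bag holds 3 vertices, so the decomposition has width 2, which upper-bounds the treewidth. The edges 3–4–7–8–5–1–6–2–9–10–3 form a cycle, so G is not a tree and its treewidth is at least 2. Therefore the treewidth is 2.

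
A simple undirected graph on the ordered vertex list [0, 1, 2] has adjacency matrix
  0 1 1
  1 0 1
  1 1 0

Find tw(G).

A width-2 tree decomposition is:
Bags: B1 = {0, 1, 2}
Tree: (single bag)
A single bag containing all 3 vertices is trivially a valid decomposition of width 2. On the other hand G contains the 3-clique {0, 1, 2}. A clique must lie in a single bag of any decomposition, so no decomposition can have width below 2. Hence tw(G) = 2 exactly.

2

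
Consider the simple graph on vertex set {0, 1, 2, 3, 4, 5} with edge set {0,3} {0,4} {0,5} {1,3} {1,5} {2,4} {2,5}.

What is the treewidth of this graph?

2

A width-2 tree decomposition is:
Bags: B1 = {0, 2, 4}  B2 = {0, 2, 5}  B3 = {0, 3, 5}  B4 = {1, 3, 5}
Tree: B1–B2, B2–B3, B3–B4
Each bag holds 3 vertices, so the decomposition has width 2, which upper-bounds the treewidth. The edges 4–2–5–0–4 form a cycle, so G is not a tree and its treewidth is at least 2. Hence tw(G) = 2 exactly.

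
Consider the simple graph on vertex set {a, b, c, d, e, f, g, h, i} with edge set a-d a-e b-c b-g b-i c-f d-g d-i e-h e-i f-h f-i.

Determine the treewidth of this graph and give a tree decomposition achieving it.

Treewidth 3.
Bags: B1 = {a, e, f, h}  B2 = {a, e, f, i}  B3 = {a, d, f, i}  B4 = {c, d, f, i}  B5 = {b, c, d, i}  B6 = {b, c, d, g}
Tree: B1–B2, B2–B3, B3–B4, B4–B5, B5–B6

Every bag has size at most 4, so the width is 4 − 1 = 3 and tw(G) ≤ 3. For the lower bound: the 4 vertex sets {a,e,h}, {f}, {i}, {b,c,d,g} are disjoint, each induces a connected subgraph, and every pair is joined by at least one edge of G. Contracting each set to a single vertex therefore yields K_{4} as a minor, and since treewidth is minor-monotone, tw(G) ≥ tw(K_{4}) = 3. Hence tw(G) = 3 exactly.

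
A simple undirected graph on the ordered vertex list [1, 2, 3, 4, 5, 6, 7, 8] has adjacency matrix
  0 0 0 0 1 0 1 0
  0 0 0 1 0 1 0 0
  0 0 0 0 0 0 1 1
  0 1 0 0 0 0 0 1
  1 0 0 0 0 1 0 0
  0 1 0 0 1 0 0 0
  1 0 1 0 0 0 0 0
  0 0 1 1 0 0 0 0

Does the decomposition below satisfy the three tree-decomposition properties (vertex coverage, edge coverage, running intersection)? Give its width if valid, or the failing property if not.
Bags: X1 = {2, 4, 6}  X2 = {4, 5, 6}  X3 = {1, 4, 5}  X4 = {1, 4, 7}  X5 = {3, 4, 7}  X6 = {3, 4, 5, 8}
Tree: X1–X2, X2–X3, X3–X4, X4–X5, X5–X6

No — bags containing vertex 5 are not connected in the tree.

A tree decomposition must satisfy three properties: every vertex lies in some bag; for every edge, both endpoints lie together in some bag; and for every vertex, the bags containing it form a connected subtree. Here bags containing vertex 5 are not connected in the tree, so the decomposition is invalid.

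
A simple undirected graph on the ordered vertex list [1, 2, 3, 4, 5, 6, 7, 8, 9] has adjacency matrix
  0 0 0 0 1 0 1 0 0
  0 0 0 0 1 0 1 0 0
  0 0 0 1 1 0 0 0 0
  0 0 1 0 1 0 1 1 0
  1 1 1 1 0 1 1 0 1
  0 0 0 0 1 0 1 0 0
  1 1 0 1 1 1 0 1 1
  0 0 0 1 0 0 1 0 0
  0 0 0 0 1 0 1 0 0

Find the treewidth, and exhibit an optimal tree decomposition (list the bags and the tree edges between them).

The largest bag has 3 vertices, giving width 2; this decomposition certifies tw(G) ≤ 2. On the other hand G contains the 3-clique {4, 7, 8}. A clique must lie in a single bag of any decomposition, so no decomposition can have width below 2. Hence tw(G) = 2 exactly.

Treewidth 2.
One optimal decomposition is:
Bags: B1 = {5, 6, 7}  B2 = {4, 5, 7}  B3 = {1, 5, 7}  B4 = {5, 7, 9}  B5 = {2, 5, 7}  B6 = {3, 4, 5}  B7 = {4, 7, 8}
Tree: B1–B2, B1–B3, B1–B4, B1–B5, B2–B6, B2–B7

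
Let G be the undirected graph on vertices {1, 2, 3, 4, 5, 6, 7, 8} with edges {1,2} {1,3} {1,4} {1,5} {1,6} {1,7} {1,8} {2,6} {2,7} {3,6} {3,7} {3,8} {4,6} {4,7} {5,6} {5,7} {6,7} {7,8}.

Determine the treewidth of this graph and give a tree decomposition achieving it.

The largest bag has 4 vertices, giving width 3; this decomposition certifies tw(G) ≤ 3. Conversely, {1, 3, 7, 8} is a clique of size 4, and the vertices of any clique must share a bag in every tree decomposition; so some bag has ≥ 4 vertices and tw(G) ≥ 3. Hence tw(G) = 3 exactly.

Treewidth 3.
Bags: B1 = {1, 2, 6, 7}  B2 = {1, 3, 6, 7}  B3 = {1, 3, 7, 8}  B4 = {1, 5, 6, 7}  B5 = {1, 4, 6, 7}
Tree: B1–B2, B2–B3, B1–B4, B4–B5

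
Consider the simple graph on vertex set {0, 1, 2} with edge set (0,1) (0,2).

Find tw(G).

A width-1 tree decomposition is:
Bags: B1 = {0, 2}  B2 = {0, 1}
Tree: B1–B2
The largest bag has 2 vertices, giving width 1; this decomposition certifies tw(G) ≤ 1. Any graph with an edge has treewidth ≥ 1, and G has the edge 2–0. The upper and lower bounds meet at 1, so that is the treewidth.

1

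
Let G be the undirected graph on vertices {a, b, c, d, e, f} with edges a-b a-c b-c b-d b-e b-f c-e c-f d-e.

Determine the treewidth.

A width-2 tree decomposition is:
Bags: B1 = {b, c, e}  B2 = {b, c, f}  B3 = {b, d, e}  B4 = {a, b, c}
Tree: B1–B2, B1–B3, B2–B4
The largest bag has 3 vertices, giving width 2; this decomposition certifies tw(G) ≤ 2. Conversely, {b, d, e} is a clique of size 3, and the vertices of any clique must share a bag in every tree decomposition; so some bag has ≥ 3 vertices and tw(G) ≥ 2. Combining the bounds, tw(G) = 2.

2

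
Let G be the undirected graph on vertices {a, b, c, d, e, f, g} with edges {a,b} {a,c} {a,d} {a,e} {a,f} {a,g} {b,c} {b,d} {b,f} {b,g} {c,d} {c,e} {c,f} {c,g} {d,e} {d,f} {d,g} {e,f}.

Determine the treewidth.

A width-4 tree decomposition is:
Bags: B1 = {a, c, d, e, f}  B2 = {a, b, c, d, f}  B3 = {a, b, c, d, g}
Tree: B1–B2, B2–B3
Each bag holds 5 vertices, so the decomposition has width 4, which upper-bounds the treewidth. For the lower bound, the 5 vertices {a, b, c, d, g} are pairwise adjacent, and any tree decomposition puts a clique entirely inside one bag — forcing width ≥ 4. Hence tw(G) = 4 exactly.

4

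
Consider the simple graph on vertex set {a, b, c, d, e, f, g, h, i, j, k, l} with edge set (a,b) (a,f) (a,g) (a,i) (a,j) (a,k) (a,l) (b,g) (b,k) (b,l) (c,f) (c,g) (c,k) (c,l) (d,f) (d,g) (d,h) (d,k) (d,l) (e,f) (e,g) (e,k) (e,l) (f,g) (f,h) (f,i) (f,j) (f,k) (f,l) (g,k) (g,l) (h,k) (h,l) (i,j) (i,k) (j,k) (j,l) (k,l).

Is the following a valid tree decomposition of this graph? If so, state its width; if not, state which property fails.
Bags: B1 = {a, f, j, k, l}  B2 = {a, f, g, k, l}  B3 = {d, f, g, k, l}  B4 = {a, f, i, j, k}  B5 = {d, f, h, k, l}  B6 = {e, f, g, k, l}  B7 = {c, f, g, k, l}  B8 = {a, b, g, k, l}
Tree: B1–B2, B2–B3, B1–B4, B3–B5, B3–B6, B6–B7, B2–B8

Yes; width 4.

Checking the three conditions: (i) the bags cover all of {a, b, c, d, e, f, g, h, i, j, k, l}; (ii) for each edge, some bag contains both endpoints; (iii) the bags containing any fixed vertex form a subtree. All hold, so the decomposition is valid with width 5 − 1 = 4.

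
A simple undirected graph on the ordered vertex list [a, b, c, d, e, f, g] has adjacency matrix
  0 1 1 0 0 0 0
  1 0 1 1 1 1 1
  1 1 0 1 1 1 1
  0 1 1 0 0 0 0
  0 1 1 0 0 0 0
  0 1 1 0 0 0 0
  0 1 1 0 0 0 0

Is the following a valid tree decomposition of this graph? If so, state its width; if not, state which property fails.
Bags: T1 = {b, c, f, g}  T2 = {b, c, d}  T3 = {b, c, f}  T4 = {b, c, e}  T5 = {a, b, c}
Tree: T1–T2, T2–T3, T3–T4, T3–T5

No — bags containing vertex f are not connected in the tree.

A tree decomposition must satisfy three properties: every vertex lies in some bag; for every edge, both endpoints lie together in some bag; and for every vertex, the bags containing it form a connected subtree. Here bags containing vertex f are not connected in the tree, so the decomposition is invalid.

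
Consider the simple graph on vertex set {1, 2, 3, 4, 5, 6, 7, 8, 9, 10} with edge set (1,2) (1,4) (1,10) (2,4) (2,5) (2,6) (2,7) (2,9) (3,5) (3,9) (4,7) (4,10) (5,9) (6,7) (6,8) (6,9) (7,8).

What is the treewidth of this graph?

A width-2 tree decomposition is:
Bags: B1 = {2, 4, 7}  B2 = {2, 6, 7}  B3 = {1, 2, 4}  B4 = {2, 6, 9}  B5 = {6, 7, 8}  B6 = {2, 5, 9}  B7 = {1, 4, 10}  B8 = {3, 5, 9}
Tree: B1–B2, B1–B3, B2–B4, B2–B5, B4–B6, B3–B7, B6–B8
Each bag holds 3 vertices, so the decomposition has width 2, which upper-bounds the treewidth. Conversely, {6, 7, 8} is a clique of size 3, and the vertices of any clique must share a bag in every tree decomposition; so some bag has ≥ 3 vertices and tw(G) ≥ 2. The upper and lower bounds meet at 2, so that is the treewidth.

2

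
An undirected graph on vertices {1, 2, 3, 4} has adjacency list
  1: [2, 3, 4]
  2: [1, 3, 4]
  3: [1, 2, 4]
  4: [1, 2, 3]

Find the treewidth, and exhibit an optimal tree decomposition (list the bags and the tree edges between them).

Treewidth 3.
One optimal decomposition is:
Bags: B1 = {1, 2, 3, 4}
Tree: (single bag)

A single bag containing all 4 vertices is trivially a valid decomposition of width 3. On the other hand G contains the 4-clique {1, 2, 3, 4}. A clique must lie in a single bag of any decomposition, so no decomposition can have width below 3. The upper and lower bounds meet at 3, so that is the treewidth.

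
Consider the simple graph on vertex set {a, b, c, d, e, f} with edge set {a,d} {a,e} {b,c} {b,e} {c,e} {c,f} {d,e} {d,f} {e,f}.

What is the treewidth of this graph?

A width-2 tree decomposition is:
Bags: B1 = {d, e, f}  B2 = {c, e, f}  B3 = {a, d, e}  B4 = {b, c, e}
Tree: B1–B2, B1–B3, B2–B4
Every bag has size at most 3, so the width is 3 − 1 = 2 and tw(G) ≤ 2. Conversely, {a, d, e} is a clique of size 3, and the vertices of any clique must share a bag in every tree decomposition; so some bag has ≥ 3 vertices and tw(G) ≥ 2. Hence tw(G) = 2 exactly.

2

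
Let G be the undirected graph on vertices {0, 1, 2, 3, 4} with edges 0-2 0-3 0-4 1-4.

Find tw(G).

1

A width-1 tree decomposition is:
Bags: B1 = {0, 4}  B2 = {1, 4}  B3 = {0, 3}  B4 = {0, 2}
Tree: B1–B2, B1–B3, B3–B4
Every bag has size at most 2, so the width is 2 − 1 = 1 and tw(G) ≤ 1. Since G has at least one edge (e.g. 0–4), it is not an edgeless graph, so tw(G) ≥ 1. Therefore the treewidth is 1.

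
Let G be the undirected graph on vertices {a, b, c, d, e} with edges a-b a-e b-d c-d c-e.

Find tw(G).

A width-2 tree decomposition is:
Bags: B1 = {a, b, d}  B2 = {a, c, d}  B3 = {a, c, e}
Tree: B1–B2, B2–B3
The largest bag has 3 vertices, giving width 2; this decomposition certifies tw(G) ≤ 2. For the lower bound, G contains the cycle a–b–d–c–e–a, so G is not a forest; only forests have treewidth ≤ 1, hence tw(G) ≥ 2. Therefore the treewidth is 2.

2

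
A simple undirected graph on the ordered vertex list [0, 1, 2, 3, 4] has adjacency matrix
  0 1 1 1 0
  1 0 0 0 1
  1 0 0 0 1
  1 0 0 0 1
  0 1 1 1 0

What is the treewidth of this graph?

2

A width-2 tree decomposition is:
Bags: B1 = {0, 2, 4}  B2 = {0, 3, 4}  B3 = {0, 1, 4}
Tree: B1–B2, B2–B3
The largest bag has 3 vertices, giving width 2; this decomposition certifies tw(G) ≤ 2. The edges 2–0–3–4–2 form a cycle, so G is not a tree and its treewidth is at least 2. Combining the bounds, tw(G) = 2.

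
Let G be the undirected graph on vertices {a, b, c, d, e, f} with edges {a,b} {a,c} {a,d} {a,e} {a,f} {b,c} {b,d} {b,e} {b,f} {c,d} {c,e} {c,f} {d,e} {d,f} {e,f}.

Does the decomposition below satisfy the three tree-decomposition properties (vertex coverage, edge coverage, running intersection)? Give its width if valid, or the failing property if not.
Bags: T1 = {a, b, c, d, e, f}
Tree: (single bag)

Every vertex of G appears in some bag (union = {a, b, c, d, e, f}); every edge is covered by a bag; and for each vertex v the set of bags containing v is connected in the bag tree. The decomposition is therefore valid. The largest bag has 6 vertices, so the width is 5.

Yes; width 5.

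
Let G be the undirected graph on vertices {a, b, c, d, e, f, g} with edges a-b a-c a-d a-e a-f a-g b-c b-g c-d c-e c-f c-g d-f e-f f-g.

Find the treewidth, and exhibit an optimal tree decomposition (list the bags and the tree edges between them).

Treewidth 3.
One optimal decomposition is:
Bags: B1 = {a, c, f, g}  B2 = {a, c, d, f}  B3 = {a, b, c, g}  B4 = {a, c, e, f}
Tree: B1–B2, B1–B3, B1–B4

Every bag has size at most 4, so the width is 4 − 1 = 3 and tw(G) ≤ 3. For the lower bound, the 4 vertices {a, c, d, f} are pairwise adjacent, and any tree decomposition puts a clique entirely inside one bag — forcing width ≥ 3. Hence tw(G) = 3 exactly.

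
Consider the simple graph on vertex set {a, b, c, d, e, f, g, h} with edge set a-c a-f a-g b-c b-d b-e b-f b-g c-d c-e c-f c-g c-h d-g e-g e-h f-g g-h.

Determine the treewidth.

3

A width-3 tree decomposition is:
Bags: B1 = {a, c, f, g}  B2 = {b, c, f, g}  B3 = {b, c, e, g}  B4 = {b, c, d, g}  B5 = {c, e, g, h}
Tree: B1–B2, B2–B3, B2–B4, B3–B5
Each bag holds 4 vertices, so the decomposition has width 3, which upper-bounds the treewidth. Conversely, {c, e, g, h} is a clique of size 4, and the vertices of any clique must share a bag in every tree decomposition; so some bag has ≥ 4 vertices and tw(G) ≥ 3. Hence tw(G) = 3 exactly.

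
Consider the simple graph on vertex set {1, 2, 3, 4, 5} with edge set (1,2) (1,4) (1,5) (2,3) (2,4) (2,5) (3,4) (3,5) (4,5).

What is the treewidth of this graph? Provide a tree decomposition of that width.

Each bag holds 4 vertices, so the decomposition has width 3, which upper-bounds the treewidth. For the lower bound, the 4 vertices {1, 2, 4, 5} are pairwise adjacent, and any tree decomposition puts a clique entirely inside one bag — forcing width ≥ 3. Therefore the treewidth is 3.

Treewidth 3.
One optimal decomposition is:
Bags: B1 = {1, 2, 4, 5}  B2 = {2, 3, 4, 5}
Tree: B1–B2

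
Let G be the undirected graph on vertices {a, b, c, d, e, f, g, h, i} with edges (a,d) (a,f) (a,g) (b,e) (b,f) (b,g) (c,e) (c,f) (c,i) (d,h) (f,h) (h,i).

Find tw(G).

3

A width-3 tree decomposition is:
Bags: B1 = {a, b, e, g}  B2 = {a, b, e, f}  B3 = {a, c, e, f}  B4 = {a, c, d, f}  B5 = {c, d, f, h}  B6 = {c, d, h, i}
Tree: B1–B2, B2–B3, B3–B4, B4–B5, B5–B6
The largest bag has 4 vertices, giving width 3; this decomposition certifies tw(G) ≤ 3. For the lower bound: the 4 vertex sets {b,e,g}, {a}, {f}, {c,d,h,i} are disjoint, each induces a connected subgraph, and every pair is joined by at least one edge of G. Contracting each set to a single vertex therefore yields K_{4} as a minor, and since treewidth is minor-monotone, tw(G) ≥ tw(K_{4}) = 3. The upper and lower bounds meet at 3, so that is the treewidth.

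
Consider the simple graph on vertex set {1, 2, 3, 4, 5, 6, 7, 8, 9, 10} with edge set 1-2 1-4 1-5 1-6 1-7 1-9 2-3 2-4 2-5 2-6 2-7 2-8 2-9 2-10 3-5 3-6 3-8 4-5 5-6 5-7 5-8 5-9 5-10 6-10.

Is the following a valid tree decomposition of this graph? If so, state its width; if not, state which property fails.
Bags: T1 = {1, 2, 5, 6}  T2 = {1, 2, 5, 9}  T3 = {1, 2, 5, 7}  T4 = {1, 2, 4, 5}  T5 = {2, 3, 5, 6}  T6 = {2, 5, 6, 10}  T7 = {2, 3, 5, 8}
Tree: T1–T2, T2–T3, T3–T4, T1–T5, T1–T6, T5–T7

Vertex coverage: the bags together contain {1, 2, 3, 4, 5, 6, 7, 8, 9, 10}, the full vertex set. Edge coverage: each edge of G has both endpoints in at least one bag. Running intersection: for every vertex, the bags containing it form a connected subtree. All three properties hold, so this is a valid tree decomposition of width max|bag| − 1 = 3, and hence tw(G) ≤ 3.

Yes; width 3.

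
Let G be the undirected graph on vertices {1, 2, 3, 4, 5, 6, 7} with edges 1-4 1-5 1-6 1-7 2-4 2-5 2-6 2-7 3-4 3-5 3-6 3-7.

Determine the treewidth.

A width-3 tree decomposition is:
Bags: B1 = {1, 2, 3, 7}  B2 = {1, 2, 3, 6}  B3 = {1, 2, 3, 4}  B4 = {1, 2, 3, 5}
Tree: B1–B2, B2–B3, B3–B4
Every bag has size at most 4, so the width is 4 − 1 = 3 and tw(G) ≤ 3. For the lower bound: the 4 vertex sets {1,7}, {2,6}, {3}, {4} are disjoint, each induces a connected subgraph, and every pair is joined by at least one edge of G. Contracting each set to a single vertex therefore yields K_{4} as a minor, and since treewidth is minor-monotone, tw(G) ≥ tw(K_{4}) = 3. Hence tw(G) = 3 exactly.

3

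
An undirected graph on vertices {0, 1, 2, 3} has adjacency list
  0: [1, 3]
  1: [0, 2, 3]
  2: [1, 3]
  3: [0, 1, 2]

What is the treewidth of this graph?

A width-2 tree decomposition is:
Bags: B1 = {1, 2, 3}  B2 = {0, 1, 3}
Tree: B1–B2
Every bag has size at most 3, so the width is 3 − 1 = 2 and tw(G) ≤ 2. Conversely, {0, 1, 3} is a clique of size 3, and the vertices of any clique must share a bag in every tree decomposition; so some bag has ≥ 3 vertices and tw(G) ≥ 2. Therefore the treewidth is 2.

2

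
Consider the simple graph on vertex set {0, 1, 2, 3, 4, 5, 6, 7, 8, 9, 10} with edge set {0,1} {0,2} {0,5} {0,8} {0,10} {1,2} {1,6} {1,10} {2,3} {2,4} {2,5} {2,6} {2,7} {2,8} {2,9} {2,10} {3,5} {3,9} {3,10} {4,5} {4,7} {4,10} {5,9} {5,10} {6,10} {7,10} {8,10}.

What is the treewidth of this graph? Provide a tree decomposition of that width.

Each bag holds 4 vertices, so the decomposition has width 3, which upper-bounds the treewidth. Conversely, {2, 3, 5, 9} is a clique of size 4, and the vertices of any clique must share a bag in every tree decomposition; so some bag has ≥ 4 vertices and tw(G) ≥ 3. Therefore the treewidth is 3.

Treewidth 3.
One such decomposition:
Bags: B1 = {0, 2, 5, 10}  B2 = {0, 1, 2, 10}  B3 = {1, 2, 6, 10}  B4 = {0, 2, 8, 10}  B5 = {2, 4, 5, 10}  B6 = {2, 3, 5, 10}  B7 = {2, 4, 7, 10}  B8 = {2, 3, 5, 9}
Tree: B1–B2, B2–B3, B2–B4, B1–B5, B5–B6, B5–B7, B6–B8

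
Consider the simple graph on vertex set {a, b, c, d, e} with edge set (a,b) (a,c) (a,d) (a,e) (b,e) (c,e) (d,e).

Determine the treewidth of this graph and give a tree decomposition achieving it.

Treewidth 2.
One such decomposition:
Bags: B1 = {a, b, e}  B2 = {a, c, e}  B3 = {a, d, e}
Tree: B1–B2, B1–B3

The largest bag has 3 vertices, giving width 2; this decomposition certifies tw(G) ≤ 2. For the lower bound, the 3 vertices {a, d, e} are pairwise adjacent, and any tree decomposition puts a clique entirely inside one bag — forcing width ≥ 2. Therefore the treewidth is 2.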